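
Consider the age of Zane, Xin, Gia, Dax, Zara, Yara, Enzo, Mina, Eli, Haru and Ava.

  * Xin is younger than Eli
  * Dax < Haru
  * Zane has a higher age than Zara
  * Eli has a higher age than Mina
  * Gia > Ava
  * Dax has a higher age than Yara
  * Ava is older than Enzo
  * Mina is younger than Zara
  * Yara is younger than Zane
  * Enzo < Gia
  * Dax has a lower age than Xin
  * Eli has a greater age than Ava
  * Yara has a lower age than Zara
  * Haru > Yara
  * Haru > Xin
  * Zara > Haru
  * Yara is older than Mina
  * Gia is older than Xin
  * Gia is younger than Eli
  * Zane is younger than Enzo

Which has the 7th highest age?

The consecutive relations fix a unique order: Mina < Yara < Dax < Xin < Haru < Zara < Zane < Enzo < Ava < Gia < Eli.
The 7th largest is Haru.

Haru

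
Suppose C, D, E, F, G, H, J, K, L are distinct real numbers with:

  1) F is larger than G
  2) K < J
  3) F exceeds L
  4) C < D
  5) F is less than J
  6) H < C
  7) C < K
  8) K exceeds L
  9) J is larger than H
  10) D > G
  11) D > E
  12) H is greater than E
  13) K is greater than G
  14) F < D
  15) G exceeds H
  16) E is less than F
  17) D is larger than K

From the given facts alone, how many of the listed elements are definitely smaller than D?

The elements the relations force below D are L, E, H, G, F, C, K — no chain reaches any other.
That is 7.

7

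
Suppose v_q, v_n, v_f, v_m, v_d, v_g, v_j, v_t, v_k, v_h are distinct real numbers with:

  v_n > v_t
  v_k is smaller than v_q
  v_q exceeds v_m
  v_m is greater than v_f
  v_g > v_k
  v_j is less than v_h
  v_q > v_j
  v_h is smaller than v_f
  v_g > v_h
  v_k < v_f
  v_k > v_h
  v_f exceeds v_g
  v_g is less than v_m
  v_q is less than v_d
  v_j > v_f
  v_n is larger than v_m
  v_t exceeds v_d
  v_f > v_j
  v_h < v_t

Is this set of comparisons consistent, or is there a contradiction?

inconsistent

We have v_f < v_j stated directly, yet also v_j < v_h < v_k < v_g < v_f by chaining the others — so v_j < v_f. Contradiction.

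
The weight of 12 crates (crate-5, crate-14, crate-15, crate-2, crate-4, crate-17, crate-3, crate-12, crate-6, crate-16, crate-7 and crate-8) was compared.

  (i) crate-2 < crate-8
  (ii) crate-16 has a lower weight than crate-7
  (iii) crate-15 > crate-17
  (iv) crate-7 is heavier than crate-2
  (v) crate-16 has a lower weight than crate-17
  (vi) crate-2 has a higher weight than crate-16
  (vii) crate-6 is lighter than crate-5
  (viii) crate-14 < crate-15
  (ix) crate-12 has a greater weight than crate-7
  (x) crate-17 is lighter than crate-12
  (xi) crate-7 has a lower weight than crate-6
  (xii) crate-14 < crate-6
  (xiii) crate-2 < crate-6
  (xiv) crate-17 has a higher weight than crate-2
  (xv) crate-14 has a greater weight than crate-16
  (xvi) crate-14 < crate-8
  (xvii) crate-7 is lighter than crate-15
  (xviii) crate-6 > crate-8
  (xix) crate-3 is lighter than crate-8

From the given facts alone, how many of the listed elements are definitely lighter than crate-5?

7

Directly below crate-5: crate-6.
One step further: crate-2, crate-7, crate-14, crate-8 (5 so far).
One step further: crate-3, crate-16 (7 so far).
No other element is forced below crate-5 by the given relations, so the count is 7.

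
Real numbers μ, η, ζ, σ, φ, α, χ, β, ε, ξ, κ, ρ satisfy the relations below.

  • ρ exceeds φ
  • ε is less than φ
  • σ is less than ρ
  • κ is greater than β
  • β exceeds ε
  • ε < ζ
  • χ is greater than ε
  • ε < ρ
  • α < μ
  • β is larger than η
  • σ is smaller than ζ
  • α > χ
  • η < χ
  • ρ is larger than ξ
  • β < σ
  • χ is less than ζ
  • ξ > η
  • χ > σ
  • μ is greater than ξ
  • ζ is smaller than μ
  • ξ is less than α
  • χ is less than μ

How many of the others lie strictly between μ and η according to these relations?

Chaining upward from η reaches: β, κ, σ, χ, ξ, ζ, α, ρ.
Chaining downward from μ reaches: ε, β, σ, χ, ξ, ζ, α.
Strictly between η and μ are those in both lists: β, σ, χ, ξ, ζ, α — 6 elements.

6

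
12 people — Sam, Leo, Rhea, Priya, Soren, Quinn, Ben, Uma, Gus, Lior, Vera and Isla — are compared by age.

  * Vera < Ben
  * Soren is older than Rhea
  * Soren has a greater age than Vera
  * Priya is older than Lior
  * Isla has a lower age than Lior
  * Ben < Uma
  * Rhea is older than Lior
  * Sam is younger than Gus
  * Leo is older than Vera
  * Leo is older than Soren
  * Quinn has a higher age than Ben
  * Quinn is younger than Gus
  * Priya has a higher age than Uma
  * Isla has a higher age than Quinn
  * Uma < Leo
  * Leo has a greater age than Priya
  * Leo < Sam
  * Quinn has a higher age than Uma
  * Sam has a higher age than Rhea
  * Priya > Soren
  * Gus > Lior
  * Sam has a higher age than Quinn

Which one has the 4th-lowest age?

Piecing the relations together gives one ordering: Vera < Ben < Uma < Quinn < Isla < Lior < Rhea < Soren < Priya < Leo < Sam < Gus.
Counting 4 from the smallest end gives Quinn.

Quinn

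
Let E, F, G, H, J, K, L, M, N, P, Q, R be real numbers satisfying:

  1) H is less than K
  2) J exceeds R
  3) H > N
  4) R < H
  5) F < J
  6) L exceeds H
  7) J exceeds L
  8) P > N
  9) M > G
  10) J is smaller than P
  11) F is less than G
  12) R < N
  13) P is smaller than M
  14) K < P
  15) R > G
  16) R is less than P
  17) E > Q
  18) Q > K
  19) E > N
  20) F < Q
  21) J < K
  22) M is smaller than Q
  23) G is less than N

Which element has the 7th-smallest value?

The consecutive relations fix a unique order: F < G < R < N < H < L < J < K < P < M < Q < E.
The 7th smallest is J.

J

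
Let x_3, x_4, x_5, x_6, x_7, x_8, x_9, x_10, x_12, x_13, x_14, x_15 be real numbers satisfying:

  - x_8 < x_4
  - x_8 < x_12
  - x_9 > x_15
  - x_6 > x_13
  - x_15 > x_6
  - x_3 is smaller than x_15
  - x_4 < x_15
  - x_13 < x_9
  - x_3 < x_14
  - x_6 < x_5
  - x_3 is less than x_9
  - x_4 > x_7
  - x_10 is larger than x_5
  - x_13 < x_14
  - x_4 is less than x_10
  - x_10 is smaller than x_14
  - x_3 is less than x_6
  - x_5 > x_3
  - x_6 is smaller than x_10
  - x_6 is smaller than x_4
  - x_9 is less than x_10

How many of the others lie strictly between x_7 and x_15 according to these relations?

1

The relations place x_7 below x_15. An element lies strictly between them when it is forced above x_7 and also forced below x_15.
Above x_7: {x_4, x_9, x_10, x_14}. Below x_15: {x_3, x_13, x_8, x_6, x_4}.
Intersection: {x_4} — 1.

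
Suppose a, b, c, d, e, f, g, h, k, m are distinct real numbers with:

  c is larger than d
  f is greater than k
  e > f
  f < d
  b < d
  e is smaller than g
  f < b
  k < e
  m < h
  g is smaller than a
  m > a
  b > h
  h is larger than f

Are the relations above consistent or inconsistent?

consistent

Every relation is compatible with k < f < e < g < a < m < h < b < d < c; the set is consistent.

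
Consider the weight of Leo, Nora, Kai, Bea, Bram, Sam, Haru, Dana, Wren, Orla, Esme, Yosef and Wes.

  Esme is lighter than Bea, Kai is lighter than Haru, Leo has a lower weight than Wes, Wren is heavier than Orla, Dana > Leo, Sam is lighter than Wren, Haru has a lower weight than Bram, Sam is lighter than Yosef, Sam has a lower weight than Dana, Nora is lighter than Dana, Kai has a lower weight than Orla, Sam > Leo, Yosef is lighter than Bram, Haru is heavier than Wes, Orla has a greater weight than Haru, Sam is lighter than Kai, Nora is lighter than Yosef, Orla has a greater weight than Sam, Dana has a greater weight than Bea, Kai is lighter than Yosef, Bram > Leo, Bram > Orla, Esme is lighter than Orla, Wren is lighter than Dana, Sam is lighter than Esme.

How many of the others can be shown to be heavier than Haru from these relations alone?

Directly above Haru: Orla, Bram.
One step further: Wren (3 so far).
One step further: Dana (4 so far).
No other element is forced above Haru by the given relations, so the count is 4.

4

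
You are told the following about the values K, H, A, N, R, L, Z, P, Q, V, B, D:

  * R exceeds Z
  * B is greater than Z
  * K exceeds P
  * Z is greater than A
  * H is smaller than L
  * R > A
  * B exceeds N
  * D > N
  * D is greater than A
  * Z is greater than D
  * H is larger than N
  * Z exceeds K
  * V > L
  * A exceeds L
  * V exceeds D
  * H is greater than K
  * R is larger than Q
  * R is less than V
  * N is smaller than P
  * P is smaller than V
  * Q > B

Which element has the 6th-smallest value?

Piecing the relations together gives one ordering: N < P < K < H < L < A < D < Z < B < Q < R < V.
The 6th smallest is A.

A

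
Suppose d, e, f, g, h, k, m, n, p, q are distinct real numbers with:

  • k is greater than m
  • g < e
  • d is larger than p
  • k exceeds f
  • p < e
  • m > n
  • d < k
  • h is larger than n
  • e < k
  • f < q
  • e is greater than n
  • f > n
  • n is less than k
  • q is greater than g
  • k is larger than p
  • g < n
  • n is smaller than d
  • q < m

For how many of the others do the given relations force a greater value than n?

7

From n the given relations immediately reach e, f, h, d, m, k.
From those, q — 7 in total.
Nothing else is reachable above n; 7 in all.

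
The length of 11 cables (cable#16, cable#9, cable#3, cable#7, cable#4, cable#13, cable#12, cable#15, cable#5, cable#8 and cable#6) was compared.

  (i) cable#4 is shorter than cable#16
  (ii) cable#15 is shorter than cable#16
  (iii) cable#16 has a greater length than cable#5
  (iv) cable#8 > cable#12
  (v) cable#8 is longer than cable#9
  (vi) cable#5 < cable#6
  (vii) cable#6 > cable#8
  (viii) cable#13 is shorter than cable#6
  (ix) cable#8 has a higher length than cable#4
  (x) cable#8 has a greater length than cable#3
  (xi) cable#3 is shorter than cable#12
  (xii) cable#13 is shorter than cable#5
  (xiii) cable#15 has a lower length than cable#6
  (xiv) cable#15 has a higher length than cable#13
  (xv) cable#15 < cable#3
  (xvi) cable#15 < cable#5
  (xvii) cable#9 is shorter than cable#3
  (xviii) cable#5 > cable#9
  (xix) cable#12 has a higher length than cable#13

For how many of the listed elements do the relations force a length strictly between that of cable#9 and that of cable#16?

Chaining upward from cable#9 reaches: cable#3, cable#5, cable#12, cable#8, cable#6.
Chaining downward from cable#16 reaches: cable#13, cable#15, cable#5, cable#4.
Strictly between cable#9 and cable#16 are those in both lists: cable#5 — 1 element.

1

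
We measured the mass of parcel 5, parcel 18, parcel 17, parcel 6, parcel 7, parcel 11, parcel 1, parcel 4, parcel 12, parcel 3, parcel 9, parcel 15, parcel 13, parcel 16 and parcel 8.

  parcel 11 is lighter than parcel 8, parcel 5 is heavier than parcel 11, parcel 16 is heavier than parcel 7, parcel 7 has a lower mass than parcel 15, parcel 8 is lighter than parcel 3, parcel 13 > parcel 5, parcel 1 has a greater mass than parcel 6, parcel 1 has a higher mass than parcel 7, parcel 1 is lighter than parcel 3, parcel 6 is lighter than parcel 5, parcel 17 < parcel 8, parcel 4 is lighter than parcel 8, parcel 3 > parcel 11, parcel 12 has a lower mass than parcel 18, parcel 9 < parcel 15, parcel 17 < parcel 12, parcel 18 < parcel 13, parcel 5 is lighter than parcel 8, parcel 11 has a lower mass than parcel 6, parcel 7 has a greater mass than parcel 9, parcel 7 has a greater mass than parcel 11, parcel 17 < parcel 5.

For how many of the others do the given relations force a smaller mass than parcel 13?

The elements the relations force below parcel 13 are parcel 11, parcel 6, parcel 17, parcel 12, parcel 18, parcel 5 — no chain reaches any other.
That is 6.

6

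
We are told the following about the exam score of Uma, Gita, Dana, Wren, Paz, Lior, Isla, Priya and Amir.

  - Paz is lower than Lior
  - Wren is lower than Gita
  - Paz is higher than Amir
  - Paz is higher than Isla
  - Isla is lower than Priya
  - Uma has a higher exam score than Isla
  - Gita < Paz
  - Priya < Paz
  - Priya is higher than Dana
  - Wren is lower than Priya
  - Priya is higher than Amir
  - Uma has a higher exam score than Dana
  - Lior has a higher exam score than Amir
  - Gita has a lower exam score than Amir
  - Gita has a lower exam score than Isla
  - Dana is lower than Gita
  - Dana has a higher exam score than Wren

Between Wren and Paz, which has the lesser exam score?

Wren < Dana < Gita < Isla < Priya < Paz, by transitivity through Dana, Gita, Isla, Priya.
So Wren < Paz; Wren is the lower of the two.

Wren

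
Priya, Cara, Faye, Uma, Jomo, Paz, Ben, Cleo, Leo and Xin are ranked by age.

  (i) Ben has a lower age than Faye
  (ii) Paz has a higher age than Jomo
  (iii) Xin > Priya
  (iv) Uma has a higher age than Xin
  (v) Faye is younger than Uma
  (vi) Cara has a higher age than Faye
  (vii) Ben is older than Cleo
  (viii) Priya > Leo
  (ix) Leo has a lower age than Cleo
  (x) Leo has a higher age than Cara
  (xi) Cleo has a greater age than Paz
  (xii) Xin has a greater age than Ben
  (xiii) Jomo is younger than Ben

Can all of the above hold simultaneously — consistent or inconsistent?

inconsistent

We have Leo < Cleo stated directly, yet also Cleo < Ben < Faye < Cara < Leo by chaining the others — so Cleo < Leo. Contradiction.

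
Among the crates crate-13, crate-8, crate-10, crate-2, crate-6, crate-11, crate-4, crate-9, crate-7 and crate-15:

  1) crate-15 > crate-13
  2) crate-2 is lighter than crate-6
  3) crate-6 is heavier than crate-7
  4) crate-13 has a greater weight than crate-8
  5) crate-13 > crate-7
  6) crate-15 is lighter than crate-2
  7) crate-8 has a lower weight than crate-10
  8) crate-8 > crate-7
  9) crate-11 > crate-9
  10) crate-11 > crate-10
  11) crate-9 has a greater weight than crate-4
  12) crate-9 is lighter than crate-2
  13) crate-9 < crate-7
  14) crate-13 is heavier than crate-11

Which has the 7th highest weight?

The consecutive relations fix a unique order: crate-4 < crate-9 < crate-7 < crate-8 < crate-10 < crate-11 < crate-13 < crate-15 < crate-2 < crate-6.
Counting 7 from the largest end gives crate-8.

crate-8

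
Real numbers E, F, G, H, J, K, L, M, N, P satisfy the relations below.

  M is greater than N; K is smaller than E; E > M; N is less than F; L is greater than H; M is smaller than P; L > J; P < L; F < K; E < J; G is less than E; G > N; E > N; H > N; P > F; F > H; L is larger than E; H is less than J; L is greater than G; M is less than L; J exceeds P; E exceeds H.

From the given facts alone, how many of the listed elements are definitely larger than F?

5

From F the given relations immediately reach K, P.
From those, E, J, L — 5 in total.
Nothing else is reachable above F; 5 in all.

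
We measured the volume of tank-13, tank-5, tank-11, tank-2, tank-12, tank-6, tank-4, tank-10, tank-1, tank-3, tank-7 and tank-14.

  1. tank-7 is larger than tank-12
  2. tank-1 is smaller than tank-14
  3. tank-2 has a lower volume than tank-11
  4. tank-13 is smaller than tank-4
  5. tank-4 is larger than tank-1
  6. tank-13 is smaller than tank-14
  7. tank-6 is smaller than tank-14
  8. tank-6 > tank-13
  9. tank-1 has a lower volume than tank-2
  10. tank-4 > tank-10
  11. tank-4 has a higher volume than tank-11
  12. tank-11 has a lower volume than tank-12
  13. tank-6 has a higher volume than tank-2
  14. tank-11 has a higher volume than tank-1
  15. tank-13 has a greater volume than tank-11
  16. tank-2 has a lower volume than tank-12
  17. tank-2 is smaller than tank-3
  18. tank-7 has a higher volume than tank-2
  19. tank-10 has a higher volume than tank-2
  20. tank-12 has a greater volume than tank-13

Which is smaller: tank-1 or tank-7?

tank-1

Link the given pairs in sequence: tank-1 < tank-2; tank-2 < tank-11; tank-11 < tank-13; tank-13 < tank-12; tank-12 < tank-7.
Together: tank-1 < tank-2 < tank-11 < tank-13 < tank-12 < tank-7.
So tank-1 < tank-7; tank-1 is the smaller of the two.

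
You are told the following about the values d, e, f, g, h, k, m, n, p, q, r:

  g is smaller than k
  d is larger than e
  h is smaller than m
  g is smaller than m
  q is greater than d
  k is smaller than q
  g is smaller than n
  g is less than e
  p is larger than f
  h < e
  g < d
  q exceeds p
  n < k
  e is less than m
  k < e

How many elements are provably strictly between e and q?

Chaining upward from e reaches: d, m.
Chaining downward from q reaches: g, f, n, h, k, d, p.
Strictly between e and q are those in both lists: d — 1 element.

1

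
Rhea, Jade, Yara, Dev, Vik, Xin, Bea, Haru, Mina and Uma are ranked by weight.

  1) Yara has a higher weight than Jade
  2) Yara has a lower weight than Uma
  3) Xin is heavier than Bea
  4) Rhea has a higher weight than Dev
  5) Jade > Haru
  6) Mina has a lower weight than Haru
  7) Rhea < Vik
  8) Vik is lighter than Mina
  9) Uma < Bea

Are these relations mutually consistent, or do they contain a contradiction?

consistent

The single ordering Dev < Rhea < Vik < Mina < Haru < Jade < Yara < Uma < Bea < Xin satisfies every listed relation, so no contradiction arises.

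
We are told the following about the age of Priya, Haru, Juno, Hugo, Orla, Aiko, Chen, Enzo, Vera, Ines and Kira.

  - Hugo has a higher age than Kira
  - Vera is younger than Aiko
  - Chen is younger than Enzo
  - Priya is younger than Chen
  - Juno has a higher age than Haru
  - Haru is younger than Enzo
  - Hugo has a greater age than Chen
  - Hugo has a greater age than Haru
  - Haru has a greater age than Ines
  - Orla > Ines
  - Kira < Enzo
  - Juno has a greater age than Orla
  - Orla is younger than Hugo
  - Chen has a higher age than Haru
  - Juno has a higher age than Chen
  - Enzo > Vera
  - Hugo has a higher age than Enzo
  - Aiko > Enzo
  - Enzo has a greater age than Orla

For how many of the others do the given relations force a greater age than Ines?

7

From Ines the given relations immediately reach Haru, Orla.
From those, Chen, Enzo, Hugo, Juno — 6 in total.
From those, Aiko — 7 in total.
Nothing else is reachable above Ines; 7 in all.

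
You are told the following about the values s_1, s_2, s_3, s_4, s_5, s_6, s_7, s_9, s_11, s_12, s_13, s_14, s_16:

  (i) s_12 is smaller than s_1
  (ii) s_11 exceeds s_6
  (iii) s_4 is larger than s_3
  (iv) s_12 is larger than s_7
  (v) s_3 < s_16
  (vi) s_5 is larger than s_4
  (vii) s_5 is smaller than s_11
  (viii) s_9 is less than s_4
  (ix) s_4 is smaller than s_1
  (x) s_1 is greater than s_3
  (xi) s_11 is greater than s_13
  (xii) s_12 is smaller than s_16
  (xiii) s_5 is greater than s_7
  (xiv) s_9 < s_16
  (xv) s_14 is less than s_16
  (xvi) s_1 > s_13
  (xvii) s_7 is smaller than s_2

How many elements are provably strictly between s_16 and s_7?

1

The relations place s_7 below s_16. An element lies strictly between them when it is forced above s_7 and also forced below s_16.
Above s_7: {s_2, s_5, s_12, s_11, s_1}. Below s_16: {s_3, s_9, s_12, s_14}.
Intersection: {s_12} — 1.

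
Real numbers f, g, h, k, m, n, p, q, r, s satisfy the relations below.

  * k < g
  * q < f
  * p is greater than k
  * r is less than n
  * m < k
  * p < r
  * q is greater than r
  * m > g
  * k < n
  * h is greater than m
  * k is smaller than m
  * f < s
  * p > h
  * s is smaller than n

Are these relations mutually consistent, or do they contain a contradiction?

We have m < k stated directly, yet also k < g < m by chaining the others — so k < m. Contradiction.

inconsistent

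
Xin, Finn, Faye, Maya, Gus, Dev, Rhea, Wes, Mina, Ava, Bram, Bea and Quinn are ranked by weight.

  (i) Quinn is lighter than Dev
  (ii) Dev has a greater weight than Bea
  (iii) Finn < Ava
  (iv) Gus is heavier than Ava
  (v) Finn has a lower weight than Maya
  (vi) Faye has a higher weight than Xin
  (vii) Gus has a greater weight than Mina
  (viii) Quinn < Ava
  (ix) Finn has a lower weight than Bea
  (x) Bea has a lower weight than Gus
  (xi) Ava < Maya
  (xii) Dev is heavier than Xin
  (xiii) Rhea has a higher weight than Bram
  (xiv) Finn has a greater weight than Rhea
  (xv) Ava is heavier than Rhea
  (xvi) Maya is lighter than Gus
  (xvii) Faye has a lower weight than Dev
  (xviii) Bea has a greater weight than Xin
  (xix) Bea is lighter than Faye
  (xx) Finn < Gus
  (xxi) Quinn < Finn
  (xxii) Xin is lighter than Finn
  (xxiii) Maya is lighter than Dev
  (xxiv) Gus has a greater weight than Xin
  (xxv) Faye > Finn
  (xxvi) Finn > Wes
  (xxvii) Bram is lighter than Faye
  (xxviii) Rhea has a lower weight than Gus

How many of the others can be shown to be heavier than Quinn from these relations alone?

Directly above Quinn: Finn, Ava, Dev.
One step further: Bea, Faye, Maya, Gus (7 so far).
No other element is forced above Quinn by the given relations, so the count is 7.

7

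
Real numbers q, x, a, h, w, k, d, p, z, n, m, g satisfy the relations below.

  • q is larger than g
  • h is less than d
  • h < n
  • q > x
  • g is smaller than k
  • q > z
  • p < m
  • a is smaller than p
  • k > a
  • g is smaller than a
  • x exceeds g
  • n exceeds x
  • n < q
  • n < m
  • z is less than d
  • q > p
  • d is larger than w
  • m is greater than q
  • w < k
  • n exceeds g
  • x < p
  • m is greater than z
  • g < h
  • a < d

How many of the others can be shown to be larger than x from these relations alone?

4

Directly above x: p, n, q.
One step further: m (4 so far).
Nothing else is reachable above x; 4 in all.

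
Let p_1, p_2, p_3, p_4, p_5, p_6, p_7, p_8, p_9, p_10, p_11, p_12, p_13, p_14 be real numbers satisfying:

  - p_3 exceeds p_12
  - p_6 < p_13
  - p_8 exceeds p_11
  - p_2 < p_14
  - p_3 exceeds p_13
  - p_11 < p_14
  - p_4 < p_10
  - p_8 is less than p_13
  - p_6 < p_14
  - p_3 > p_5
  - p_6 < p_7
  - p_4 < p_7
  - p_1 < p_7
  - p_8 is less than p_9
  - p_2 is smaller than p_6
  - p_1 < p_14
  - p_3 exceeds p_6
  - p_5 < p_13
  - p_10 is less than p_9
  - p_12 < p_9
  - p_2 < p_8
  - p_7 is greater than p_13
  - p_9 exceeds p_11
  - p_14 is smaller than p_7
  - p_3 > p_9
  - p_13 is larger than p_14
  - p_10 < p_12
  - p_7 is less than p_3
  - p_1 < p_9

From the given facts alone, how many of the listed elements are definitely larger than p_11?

6

Directly above p_11: p_8, p_14, p_9.
One step further: p_13, p_7, p_3 (6 so far).
Nothing else is reachable above p_11; 6 in all.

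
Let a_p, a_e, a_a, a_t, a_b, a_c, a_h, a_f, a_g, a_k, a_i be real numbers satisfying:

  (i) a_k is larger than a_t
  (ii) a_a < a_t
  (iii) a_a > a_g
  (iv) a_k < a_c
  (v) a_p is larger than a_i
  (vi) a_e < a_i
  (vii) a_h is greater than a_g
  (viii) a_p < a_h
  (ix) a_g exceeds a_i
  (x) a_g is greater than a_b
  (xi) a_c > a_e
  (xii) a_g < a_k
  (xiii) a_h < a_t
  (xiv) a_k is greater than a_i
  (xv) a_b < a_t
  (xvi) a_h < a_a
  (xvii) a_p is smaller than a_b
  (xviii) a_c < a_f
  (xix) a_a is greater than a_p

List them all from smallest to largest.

a_e < a_i < a_p < a_b < a_g < a_h < a_a < a_t < a_k < a_c < a_f

The consecutive links are each given: a_e < a_i; a_i < a_p; a_p < a_b; a_b < a_g; a_g < a_h; a_h < a_a; a_a < a_t; a_t < a_k; a_k < a_c; a_c < a_f.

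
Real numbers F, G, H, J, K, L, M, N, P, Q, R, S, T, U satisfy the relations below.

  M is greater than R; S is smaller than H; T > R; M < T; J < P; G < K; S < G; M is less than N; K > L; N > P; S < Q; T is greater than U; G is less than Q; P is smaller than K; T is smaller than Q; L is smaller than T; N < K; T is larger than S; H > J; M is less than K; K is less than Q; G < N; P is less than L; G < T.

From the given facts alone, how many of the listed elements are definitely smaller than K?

The elements the relations force below K are S, J, P, R, M, G, N, L — no chain reaches any other.
That is 8.

8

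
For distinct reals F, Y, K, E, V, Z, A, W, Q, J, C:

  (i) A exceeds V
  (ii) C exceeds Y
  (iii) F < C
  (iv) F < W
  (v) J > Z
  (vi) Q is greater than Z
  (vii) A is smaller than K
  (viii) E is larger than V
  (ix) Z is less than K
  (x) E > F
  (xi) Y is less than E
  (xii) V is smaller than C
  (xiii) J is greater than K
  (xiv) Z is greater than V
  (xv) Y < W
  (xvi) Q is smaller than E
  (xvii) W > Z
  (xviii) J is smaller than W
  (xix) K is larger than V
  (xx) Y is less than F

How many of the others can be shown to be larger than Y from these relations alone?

Directly above Y: F, C, W, E.
No other element is forced above Y by the given relations, so the count is 4.

4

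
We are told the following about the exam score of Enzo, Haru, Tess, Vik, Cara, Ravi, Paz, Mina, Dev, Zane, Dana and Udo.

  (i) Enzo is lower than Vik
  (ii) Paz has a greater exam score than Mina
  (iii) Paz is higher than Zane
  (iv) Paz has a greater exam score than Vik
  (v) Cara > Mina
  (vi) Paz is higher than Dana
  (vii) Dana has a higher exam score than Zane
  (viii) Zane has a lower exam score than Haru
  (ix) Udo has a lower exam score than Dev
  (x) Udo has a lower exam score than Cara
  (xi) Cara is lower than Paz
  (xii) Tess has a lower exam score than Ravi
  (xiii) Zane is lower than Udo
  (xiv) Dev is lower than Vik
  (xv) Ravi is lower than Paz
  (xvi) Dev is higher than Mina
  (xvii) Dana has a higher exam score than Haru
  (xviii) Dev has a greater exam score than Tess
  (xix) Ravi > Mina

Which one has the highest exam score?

Paz

Chaining downward from Paz: directly below it, Mina, Zane, Ravi, Dana, Cara, Vik; then Udo, Haru, Tess, Dev, Enzo.
That covers every other element, and nothing is given above Paz, so Paz is the highest exam score.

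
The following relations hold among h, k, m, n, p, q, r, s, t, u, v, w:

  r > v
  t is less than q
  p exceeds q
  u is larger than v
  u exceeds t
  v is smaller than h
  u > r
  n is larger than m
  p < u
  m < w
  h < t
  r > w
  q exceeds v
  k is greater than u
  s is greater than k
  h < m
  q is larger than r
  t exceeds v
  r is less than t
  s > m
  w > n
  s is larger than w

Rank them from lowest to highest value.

v < h < m < n < w < r < t < q < p < u < k < s

Nothing is placed below v, so it is least; from there v < h; h < m; m < n; n < w; w < r; r < t; t < q; q < p; p < u; u < k; k < s, each given directly.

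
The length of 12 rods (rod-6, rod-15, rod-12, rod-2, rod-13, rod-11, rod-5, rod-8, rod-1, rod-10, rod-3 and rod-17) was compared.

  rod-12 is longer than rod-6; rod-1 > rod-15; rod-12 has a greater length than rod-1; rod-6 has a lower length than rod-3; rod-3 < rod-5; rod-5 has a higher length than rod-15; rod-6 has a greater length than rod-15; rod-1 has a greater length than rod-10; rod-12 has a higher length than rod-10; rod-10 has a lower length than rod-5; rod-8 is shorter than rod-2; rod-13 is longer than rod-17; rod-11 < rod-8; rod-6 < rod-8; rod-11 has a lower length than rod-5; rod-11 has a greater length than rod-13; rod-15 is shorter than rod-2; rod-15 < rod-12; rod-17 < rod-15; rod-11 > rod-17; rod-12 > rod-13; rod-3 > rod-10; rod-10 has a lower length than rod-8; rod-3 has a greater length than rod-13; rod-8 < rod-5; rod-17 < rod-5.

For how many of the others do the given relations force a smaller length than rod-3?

From rod-3 the given relations immediately reach rod-10, rod-13, rod-6.
From those, rod-17, rod-15 — 5 in total.
Nothing else is reachable below rod-3; 5 in all.

5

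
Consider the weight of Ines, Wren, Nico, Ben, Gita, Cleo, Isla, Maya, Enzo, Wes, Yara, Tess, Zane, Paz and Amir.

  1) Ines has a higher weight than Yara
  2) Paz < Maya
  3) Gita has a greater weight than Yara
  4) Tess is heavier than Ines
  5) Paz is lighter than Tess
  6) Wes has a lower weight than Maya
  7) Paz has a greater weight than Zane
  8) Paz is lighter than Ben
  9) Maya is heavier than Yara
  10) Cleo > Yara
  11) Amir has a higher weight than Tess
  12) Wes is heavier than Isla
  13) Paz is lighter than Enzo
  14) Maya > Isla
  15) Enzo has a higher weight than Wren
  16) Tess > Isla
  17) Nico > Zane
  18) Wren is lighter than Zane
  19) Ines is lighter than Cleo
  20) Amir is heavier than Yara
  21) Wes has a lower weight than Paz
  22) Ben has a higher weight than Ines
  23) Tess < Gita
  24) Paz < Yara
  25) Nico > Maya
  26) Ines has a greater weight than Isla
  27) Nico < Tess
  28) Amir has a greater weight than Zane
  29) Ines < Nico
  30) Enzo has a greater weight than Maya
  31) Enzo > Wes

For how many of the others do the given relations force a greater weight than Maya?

The elements the relations force above Maya are Nico, Tess, Enzo, Amir, Gita — no chain reaches any other.
That is 5.

5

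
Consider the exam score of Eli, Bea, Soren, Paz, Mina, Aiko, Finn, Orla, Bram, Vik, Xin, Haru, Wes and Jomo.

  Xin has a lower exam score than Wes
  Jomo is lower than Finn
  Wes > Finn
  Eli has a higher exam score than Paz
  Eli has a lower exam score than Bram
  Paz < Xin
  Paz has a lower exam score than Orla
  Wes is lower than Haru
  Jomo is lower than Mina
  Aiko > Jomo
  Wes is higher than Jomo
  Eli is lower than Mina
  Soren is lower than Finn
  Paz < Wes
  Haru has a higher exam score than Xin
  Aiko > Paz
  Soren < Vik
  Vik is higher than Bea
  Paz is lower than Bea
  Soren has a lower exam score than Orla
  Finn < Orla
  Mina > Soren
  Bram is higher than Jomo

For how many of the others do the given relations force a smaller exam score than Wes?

5

From Wes the given relations immediately reach Jomo, Paz, Xin, Finn.
From those, Soren — 5 in total.
Nothing else is reachable below Wes; 5 in all.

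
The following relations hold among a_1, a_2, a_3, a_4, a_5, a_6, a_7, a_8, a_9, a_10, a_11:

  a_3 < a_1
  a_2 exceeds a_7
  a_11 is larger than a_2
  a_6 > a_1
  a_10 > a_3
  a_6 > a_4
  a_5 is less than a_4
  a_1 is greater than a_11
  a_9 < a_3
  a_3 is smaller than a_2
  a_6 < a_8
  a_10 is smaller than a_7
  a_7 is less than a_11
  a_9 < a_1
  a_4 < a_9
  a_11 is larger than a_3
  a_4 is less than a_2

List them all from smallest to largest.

Each adjacent pair is fixed by a given relation: a_5 < a_4; a_4 < a_9; a_9 < a_3; a_3 < a_10; a_10 < a_7; a_7 < a_2; a_2 < a_11; a_11 < a_1; a_1 < a_6; a_6 < a_8. Chaining them end to end gives the full order.

a_5 < a_4 < a_9 < a_3 < a_10 < a_7 < a_2 < a_11 < a_1 < a_6 < a_8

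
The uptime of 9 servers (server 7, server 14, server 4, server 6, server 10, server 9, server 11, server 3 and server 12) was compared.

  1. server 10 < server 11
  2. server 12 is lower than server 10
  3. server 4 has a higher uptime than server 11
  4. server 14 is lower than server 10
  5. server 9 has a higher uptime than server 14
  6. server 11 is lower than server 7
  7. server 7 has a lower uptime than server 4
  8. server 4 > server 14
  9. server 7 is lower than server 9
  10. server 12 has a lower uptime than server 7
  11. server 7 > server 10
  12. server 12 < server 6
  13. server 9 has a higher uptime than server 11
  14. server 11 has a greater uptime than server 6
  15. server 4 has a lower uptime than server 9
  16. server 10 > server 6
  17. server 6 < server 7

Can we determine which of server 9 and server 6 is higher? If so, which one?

server 6 < server 10 < server 11 < server 7 < server 4 < server 9, by transitivity through server 10, server 11, server 7, server 4.
So server 9 is higher.

server 9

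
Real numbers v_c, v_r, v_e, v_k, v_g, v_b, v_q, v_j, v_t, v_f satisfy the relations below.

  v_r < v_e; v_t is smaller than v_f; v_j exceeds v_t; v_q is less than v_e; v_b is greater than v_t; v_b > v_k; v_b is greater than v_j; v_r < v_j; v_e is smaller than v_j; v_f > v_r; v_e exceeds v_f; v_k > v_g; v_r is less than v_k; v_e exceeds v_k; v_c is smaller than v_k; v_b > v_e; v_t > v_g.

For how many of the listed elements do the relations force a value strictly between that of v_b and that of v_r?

Chaining upward from v_r reaches: v_k, v_f, v_e, v_j.
Chaining downward from v_b reaches: v_c, v_g, v_q, v_t, v_k, v_f, v_e, v_j.
Strictly between v_r and v_b are those in both lists: v_k, v_f, v_e, v_j — 4 elements.

4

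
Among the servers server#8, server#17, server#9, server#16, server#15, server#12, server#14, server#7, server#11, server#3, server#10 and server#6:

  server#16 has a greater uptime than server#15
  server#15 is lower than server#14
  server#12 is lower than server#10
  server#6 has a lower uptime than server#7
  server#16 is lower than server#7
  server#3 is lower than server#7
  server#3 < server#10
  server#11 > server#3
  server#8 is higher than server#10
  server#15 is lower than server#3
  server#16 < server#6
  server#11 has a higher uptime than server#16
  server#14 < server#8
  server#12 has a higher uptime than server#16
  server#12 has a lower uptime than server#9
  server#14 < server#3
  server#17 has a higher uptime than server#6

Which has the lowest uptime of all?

server#15

server#16 is not least since server#15 < server#16; server#6 is not least since server#16 < server#6; server#14 is not least since server#15 < server#14; server#12 is not least since server#16 < server#12; server#3 is not least since server#15 < server#3; server#10 is not least since server#12 < server#10; server#7 is not least since server#6 < server#7; server#17 is not least since server#6 < server#17; server#11 is not least since server#3 < server#11; server#8 is not least since server#14 < server#8; server#9 is not least since server#12 < server#9.
Only server#15 has nothing below it, so server#15 is the lowest uptime.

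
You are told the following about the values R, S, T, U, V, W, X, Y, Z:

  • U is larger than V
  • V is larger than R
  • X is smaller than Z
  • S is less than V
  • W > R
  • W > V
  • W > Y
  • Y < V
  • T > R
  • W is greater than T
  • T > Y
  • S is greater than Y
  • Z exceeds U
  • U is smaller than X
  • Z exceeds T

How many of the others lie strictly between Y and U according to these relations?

2

The relations place Y below U. An element lies strictly between them when it is forced above Y and also forced below U.
Above Y: {S, T, V, X, Z, W}. Below U: {R, S, V}.
Intersection: {S, V} — 2.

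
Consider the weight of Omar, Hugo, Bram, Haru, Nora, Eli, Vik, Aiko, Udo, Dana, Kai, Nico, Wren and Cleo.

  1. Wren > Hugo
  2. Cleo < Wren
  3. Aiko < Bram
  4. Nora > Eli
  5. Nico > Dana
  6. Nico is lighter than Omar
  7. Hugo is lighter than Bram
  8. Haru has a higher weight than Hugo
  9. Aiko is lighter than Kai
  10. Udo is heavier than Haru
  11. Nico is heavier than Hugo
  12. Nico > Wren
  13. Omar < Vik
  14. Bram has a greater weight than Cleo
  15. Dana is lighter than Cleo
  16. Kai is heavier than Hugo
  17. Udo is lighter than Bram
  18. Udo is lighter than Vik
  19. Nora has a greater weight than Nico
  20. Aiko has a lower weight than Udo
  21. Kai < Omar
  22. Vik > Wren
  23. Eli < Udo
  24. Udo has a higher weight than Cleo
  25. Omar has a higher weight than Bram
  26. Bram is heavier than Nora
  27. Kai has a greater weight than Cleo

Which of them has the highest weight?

Hugo is not greatest since Hugo < Wren; Dana is not greatest since Dana < Nico; Eli is not greatest since Eli < Udo; Aiko is not greatest since Aiko < Udo; Cleo is not greatest since Cleo < Kai; Wren is not greatest since Wren < Vik; Haru is not greatest since Haru < Udo; Udo is not greatest since Udo < Vik; Nico is not greatest since Nico < Omar; Kai is not greatest since Kai < Omar; Nora is not greatest since Nora < Bram; Bram is not greatest since Bram < Omar; Omar is not greatest since Omar < Vik.
Only Vik has nothing above it, so Vik is the highest weight.

Vik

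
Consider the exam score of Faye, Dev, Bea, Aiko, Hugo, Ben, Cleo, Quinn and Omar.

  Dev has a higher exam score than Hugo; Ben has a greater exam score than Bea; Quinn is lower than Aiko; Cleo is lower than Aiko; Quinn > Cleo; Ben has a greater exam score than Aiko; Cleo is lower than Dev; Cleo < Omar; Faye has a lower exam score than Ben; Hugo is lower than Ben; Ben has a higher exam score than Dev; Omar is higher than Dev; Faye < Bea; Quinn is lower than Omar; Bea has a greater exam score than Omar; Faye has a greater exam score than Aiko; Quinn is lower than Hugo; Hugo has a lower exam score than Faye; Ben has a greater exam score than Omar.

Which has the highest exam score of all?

Ben

Chaining downward from Ben: directly below it, Aiko, Hugo, Dev, Omar, Faye, Bea; then Cleo, Quinn.
That covers every other element, and nothing is given above Ben, so Ben is the highest exam score.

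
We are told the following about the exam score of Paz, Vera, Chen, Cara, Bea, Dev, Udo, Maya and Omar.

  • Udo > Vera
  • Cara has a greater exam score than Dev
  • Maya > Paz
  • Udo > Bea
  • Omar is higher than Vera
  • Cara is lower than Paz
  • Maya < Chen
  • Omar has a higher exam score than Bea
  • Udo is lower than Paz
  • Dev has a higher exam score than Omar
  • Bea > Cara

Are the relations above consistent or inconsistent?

inconsistent

We have Bea < Omar stated directly, yet also Omar < Dev < Cara < Bea by chaining the others — so Omar < Bea. Contradiction.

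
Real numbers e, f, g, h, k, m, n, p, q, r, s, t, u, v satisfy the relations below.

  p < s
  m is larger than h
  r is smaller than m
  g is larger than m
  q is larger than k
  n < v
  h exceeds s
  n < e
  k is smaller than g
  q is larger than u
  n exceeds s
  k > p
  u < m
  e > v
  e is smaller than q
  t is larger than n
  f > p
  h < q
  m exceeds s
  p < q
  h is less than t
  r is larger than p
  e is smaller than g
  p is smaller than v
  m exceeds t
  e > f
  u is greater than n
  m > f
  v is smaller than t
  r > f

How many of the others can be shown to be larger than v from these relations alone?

Directly above v: t, e.
One step further: m, g, q (5 so far).
No other element is forced above v by the given relations, so the count is 5.

5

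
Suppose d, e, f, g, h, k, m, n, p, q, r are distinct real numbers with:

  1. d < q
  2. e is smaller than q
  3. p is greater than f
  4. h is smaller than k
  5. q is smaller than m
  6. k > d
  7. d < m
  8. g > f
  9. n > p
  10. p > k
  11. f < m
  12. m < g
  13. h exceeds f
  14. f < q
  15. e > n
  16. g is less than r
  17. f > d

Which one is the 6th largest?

Chaining the given pairs: d < f < h < k < p < n < e < q < m < g < r.
Counting 6 from the largest end gives n.

n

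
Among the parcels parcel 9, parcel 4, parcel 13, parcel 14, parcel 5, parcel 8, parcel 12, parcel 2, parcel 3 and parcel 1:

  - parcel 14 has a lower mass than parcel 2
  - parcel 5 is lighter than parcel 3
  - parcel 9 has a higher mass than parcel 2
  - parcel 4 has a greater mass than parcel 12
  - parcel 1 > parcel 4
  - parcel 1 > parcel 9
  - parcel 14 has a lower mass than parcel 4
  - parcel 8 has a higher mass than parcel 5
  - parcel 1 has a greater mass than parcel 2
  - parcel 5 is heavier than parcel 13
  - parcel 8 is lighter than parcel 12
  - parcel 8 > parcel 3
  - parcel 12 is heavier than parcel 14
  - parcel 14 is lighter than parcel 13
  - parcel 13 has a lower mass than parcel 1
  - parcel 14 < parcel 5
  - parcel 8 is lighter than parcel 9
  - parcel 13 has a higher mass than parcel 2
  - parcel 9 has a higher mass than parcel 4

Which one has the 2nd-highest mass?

The consecutive relations fix a unique order: parcel 14 < parcel 2 < parcel 13 < parcel 5 < parcel 3 < parcel 8 < parcel 12 < parcel 4 < parcel 9 < parcel 1.
Counting 2 from the largest end gives parcel 9.

parcel 9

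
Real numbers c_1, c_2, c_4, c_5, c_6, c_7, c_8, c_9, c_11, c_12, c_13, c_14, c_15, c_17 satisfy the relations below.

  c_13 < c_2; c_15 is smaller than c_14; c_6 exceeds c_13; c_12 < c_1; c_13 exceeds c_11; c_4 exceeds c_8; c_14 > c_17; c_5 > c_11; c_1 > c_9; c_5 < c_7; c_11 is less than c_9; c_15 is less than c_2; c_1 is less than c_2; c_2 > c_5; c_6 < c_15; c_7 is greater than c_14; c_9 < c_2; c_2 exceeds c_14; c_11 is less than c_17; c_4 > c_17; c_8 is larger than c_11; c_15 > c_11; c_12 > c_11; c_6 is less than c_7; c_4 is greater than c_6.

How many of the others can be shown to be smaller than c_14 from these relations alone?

5

From c_14 the given relations immediately reach c_17, c_15.
From those, c_11, c_6 — 4 in total.
From those, c_13 — 5 in total.
No other element is forced below c_14 by the given relations, so the count is 5.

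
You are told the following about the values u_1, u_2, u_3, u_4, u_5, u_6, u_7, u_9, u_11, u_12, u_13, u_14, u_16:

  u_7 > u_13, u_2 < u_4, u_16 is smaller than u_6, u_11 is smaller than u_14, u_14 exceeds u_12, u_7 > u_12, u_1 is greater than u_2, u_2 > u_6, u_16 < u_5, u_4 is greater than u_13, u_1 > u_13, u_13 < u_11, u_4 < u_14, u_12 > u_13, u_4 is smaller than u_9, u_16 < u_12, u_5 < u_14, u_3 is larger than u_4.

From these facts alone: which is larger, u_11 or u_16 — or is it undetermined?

Following every chain through u_16: above u_16 we get u_5, u_6, u_12, u_7, u_2, u_4, u_1, u_14, u_3, u_9.
u_11 is not reached, and no chain runs the other way from u_11 to u_16.
So the given relations leave the order of u_16 and u_11 undetermined.

undetermined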